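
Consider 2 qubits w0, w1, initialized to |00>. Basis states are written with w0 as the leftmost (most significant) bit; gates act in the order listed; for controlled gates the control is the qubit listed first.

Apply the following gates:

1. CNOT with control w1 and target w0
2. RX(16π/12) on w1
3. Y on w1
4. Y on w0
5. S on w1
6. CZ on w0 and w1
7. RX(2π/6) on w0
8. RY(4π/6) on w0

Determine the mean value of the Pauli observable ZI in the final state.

The observable ZI averages to 1/4.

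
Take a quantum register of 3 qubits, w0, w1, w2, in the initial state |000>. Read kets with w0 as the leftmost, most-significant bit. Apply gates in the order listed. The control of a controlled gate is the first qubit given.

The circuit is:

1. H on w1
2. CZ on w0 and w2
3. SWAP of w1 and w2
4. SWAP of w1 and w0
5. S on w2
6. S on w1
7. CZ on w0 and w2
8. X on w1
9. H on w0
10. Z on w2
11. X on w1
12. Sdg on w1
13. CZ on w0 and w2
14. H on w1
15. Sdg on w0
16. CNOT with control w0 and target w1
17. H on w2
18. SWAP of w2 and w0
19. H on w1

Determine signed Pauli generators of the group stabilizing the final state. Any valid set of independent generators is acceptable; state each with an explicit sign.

The final state is stabilized by the group generated by +YIZ, +ZIX, +IZI; other independent generating sets are equally valid.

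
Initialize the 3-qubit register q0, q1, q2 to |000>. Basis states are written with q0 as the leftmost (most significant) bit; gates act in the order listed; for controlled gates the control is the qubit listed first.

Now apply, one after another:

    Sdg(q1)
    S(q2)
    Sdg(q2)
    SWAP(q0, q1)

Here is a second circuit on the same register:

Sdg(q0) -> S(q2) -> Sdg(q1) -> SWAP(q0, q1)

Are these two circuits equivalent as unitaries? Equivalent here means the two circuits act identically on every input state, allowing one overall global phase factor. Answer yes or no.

No: there is an input state on which the two circuits produce genuinely different outputs (not merely differing by a phase).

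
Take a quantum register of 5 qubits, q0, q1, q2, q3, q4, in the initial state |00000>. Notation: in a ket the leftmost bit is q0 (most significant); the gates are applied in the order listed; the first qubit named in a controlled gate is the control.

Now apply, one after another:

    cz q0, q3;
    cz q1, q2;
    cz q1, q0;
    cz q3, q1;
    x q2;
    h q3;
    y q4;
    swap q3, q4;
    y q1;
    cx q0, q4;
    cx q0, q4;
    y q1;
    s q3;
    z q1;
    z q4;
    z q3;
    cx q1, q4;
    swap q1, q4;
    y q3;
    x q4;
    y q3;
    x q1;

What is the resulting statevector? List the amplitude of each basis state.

After the circuit, the state carries amplitude -sqrt(2)/2 on |00111>, sqrt(2)/2 on |01111>, and 0 on every other basis state.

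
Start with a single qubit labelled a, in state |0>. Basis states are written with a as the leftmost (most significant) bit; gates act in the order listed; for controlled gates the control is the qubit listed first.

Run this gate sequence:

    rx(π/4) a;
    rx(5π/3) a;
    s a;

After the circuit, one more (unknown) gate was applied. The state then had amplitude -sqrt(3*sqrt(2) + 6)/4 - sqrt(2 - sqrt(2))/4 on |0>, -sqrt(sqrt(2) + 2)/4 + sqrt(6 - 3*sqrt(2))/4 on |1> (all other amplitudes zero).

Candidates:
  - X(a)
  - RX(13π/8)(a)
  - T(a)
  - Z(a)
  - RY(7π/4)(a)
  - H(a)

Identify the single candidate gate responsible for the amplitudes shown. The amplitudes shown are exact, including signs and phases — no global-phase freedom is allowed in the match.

The unique candidate consistent with the amplitudes is Z(a).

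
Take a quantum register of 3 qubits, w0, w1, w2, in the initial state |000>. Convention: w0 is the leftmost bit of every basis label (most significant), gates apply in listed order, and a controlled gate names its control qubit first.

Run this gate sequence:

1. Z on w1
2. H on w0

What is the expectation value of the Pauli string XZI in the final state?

The expectation value of XZI is 1.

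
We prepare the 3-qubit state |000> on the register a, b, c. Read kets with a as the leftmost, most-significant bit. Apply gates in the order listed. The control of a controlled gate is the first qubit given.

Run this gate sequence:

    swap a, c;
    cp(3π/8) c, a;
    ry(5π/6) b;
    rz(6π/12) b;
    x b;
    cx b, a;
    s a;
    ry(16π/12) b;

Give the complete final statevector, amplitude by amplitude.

After the circuit, the state carries amplitude (-sqrt(6) - sqrt(2))*exp(I*pi/4)/8 on |000>, 0 on |001>, (sqrt(6) + 3*sqrt(2))*exp(I*pi/4)/8 on |010>, 0 on |011>, (-3*sqrt(2) + sqrt(6))*exp(I*pi/4)/8 on |100>, 0 on |101>, (-sqrt(6) + sqrt(2))*exp(I*pi/4)/8 on |110>, 0 on |111>.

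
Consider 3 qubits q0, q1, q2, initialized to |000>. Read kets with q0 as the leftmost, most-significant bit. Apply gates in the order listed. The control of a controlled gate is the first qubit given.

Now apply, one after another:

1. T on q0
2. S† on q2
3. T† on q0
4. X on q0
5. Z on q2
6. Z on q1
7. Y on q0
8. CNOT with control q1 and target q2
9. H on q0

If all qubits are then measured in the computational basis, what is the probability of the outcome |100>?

Outcome |100> occurs with probability 1/2.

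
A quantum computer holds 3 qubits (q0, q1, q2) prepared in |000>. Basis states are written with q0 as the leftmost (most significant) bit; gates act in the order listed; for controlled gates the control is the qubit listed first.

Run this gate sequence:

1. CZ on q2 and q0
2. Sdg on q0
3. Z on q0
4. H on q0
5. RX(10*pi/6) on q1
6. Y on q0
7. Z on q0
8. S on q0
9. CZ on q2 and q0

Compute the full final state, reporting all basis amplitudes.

The resulting statevector has amplitude sqrt(6)*I/4 on |000>, 0 on |001>, -sqrt(2)/4 on |010>, 0 on |011>, -sqrt(6)/4 on |100>, 0 on |101>, -sqrt(2)*I/4 on |110>, 0 on |111>.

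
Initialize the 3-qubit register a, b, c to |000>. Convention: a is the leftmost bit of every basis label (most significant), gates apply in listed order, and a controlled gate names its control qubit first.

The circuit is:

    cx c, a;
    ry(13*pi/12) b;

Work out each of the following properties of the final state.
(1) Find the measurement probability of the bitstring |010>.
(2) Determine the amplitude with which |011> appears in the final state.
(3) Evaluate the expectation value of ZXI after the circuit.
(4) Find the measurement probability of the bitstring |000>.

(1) The probability of measuring |010> is sqrt(2)/8 + sqrt(6)/8 + 1/2.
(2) |011> carries amplitude 0 in the final state.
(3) In the final state, ZXI has expectation -sqrt(6)/4 + sqrt(2)/4.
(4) The probability of measuring |000> is -sqrt(6)/8 - sqrt(2)/8 + 1/2.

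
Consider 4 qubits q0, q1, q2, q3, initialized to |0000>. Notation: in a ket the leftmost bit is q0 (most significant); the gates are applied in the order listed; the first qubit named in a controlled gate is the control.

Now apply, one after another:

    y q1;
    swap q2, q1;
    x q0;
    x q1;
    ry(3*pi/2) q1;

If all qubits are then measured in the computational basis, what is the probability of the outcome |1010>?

Outcome |1010> occurs with probability 1/2.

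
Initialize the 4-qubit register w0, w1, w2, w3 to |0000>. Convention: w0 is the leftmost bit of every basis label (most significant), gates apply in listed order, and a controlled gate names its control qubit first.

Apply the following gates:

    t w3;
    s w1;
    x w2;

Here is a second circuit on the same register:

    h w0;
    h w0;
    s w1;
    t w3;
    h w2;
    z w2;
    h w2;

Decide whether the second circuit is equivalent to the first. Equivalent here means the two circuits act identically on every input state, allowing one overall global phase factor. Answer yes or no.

Yes — the two circuits implement the same unitary up to a global phase.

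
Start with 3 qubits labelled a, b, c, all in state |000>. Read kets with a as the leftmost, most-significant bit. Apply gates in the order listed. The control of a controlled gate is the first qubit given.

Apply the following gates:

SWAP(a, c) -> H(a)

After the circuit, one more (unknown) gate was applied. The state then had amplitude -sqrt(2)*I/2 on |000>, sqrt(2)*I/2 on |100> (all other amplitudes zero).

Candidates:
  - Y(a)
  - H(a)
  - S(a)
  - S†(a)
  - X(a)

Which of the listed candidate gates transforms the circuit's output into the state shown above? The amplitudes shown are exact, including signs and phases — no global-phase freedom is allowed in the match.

It was Y(a) that produced the state shown.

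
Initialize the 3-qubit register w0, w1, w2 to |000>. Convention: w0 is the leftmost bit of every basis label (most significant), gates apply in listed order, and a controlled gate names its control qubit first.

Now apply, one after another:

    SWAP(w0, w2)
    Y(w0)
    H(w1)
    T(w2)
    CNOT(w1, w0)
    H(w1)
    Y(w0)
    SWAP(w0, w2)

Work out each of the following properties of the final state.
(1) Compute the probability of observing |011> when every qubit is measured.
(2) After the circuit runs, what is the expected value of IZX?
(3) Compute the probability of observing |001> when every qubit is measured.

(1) A full measurement returns |011> with probability 1/4.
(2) In the final state, IZX has expectation -1.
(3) Outcome |001> occurs with probability 1/4.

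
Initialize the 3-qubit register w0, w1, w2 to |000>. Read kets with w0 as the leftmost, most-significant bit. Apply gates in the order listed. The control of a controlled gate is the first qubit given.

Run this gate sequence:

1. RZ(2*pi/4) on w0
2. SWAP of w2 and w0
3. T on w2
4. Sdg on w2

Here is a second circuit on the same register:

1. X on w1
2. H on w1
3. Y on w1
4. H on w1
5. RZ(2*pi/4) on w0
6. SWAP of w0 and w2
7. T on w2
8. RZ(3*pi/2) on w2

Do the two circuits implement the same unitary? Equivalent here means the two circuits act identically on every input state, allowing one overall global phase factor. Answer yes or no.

No: there is an input state on which the two circuits produce genuinely different outputs (not merely differing by a phase).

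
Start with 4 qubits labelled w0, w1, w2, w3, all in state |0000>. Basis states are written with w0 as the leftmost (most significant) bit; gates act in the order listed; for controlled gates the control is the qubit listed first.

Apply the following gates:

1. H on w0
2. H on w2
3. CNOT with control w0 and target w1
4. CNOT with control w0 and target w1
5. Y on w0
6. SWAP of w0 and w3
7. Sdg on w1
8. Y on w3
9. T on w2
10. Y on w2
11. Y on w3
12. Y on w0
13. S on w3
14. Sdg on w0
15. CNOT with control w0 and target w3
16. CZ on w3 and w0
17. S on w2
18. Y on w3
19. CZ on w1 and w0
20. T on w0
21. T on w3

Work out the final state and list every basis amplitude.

The resulting statevector has amplitude 1/2 on |1000>, -exp(3*I*pi/4)/2 on |1001>, -exp(I*pi/4)/2 on |1010>, -1/2 on |1011>, and 0 on every other basis state.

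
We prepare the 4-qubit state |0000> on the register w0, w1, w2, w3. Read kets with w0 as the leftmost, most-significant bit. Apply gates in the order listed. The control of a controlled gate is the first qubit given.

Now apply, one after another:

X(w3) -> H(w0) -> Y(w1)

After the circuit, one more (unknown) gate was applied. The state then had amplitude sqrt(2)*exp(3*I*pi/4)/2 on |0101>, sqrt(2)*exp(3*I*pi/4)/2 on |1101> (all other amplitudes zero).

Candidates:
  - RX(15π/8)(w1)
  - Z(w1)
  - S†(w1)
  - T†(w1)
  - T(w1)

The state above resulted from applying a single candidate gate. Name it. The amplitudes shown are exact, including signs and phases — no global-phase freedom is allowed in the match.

It was T(w1) that produced the state shown.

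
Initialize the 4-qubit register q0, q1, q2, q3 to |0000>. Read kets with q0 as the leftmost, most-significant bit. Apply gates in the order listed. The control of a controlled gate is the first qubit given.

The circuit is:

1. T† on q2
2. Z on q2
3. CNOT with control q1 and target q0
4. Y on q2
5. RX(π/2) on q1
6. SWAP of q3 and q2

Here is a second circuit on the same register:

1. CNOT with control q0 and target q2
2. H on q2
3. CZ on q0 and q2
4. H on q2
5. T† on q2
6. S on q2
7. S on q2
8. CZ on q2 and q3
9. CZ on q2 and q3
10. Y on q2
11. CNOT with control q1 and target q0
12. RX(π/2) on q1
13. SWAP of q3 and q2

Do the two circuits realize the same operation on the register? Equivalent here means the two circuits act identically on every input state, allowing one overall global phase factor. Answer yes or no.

Yes, they are equivalent — the unitaries differ by at most a global phase.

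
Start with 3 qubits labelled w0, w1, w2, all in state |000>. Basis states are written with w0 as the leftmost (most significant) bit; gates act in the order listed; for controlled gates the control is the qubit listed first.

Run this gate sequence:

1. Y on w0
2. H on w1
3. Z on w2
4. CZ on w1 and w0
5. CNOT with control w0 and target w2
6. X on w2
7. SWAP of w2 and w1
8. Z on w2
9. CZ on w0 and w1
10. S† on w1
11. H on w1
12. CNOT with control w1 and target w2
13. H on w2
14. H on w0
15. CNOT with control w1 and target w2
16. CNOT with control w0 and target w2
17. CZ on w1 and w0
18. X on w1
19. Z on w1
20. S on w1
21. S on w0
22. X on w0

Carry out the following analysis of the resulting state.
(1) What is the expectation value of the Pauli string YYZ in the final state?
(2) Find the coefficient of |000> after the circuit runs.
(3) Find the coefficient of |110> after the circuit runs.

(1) In the final state, YYZ has expectation 1.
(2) The final state's coefficient on |000> equals -1/2.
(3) The final state's coefficient on |110> equals 1/2.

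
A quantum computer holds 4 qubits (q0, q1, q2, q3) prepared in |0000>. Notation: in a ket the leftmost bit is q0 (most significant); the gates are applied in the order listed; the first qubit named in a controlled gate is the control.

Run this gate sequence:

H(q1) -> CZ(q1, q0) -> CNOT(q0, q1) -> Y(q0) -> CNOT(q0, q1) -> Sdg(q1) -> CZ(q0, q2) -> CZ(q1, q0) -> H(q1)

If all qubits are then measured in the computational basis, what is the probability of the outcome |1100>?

A full measurement returns |1100> with probability 1/2.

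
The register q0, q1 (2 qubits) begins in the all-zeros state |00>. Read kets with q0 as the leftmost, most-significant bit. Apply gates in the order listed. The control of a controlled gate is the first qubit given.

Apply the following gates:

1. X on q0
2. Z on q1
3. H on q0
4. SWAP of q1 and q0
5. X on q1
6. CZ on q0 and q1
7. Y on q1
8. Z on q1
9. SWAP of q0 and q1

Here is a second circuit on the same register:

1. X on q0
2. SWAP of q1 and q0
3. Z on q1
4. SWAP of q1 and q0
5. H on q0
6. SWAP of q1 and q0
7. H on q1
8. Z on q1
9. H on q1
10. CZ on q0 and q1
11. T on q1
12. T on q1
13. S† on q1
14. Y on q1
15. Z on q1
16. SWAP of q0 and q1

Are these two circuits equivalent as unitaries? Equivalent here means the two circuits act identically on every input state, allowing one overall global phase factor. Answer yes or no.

No, they are not equivalent — no single phase factor reconciles the two unitaries.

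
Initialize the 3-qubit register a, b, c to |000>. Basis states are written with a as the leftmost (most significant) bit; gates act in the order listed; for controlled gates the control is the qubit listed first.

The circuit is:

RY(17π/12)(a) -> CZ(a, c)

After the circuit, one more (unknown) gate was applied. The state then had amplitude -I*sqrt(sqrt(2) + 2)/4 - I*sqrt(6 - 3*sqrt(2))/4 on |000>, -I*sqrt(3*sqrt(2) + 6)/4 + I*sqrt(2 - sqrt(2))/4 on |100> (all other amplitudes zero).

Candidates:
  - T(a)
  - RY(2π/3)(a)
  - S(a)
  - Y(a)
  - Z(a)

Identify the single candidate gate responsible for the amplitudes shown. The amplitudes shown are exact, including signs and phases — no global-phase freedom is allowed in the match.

It was Y(a) that produced the state shown.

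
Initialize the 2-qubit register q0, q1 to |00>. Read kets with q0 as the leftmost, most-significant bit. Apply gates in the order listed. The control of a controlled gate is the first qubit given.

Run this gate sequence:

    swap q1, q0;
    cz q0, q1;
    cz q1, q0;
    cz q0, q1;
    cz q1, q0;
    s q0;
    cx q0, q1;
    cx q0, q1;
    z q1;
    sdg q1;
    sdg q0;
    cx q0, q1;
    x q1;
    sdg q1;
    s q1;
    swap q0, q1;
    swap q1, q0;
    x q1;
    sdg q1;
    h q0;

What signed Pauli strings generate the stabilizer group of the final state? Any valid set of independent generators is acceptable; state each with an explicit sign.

The stabilizer group can be generated by +XI, +IZ, among other valid generating sets.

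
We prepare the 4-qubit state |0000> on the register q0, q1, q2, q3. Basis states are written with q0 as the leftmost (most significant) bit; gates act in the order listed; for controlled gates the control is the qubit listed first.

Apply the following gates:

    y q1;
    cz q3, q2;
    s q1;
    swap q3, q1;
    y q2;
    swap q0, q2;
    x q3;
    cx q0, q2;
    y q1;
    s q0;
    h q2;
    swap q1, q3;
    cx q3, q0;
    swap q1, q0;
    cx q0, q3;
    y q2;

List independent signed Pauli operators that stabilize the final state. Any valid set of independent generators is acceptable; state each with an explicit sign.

The final state is stabilized by the group generated by +IIXI, +ZIII, +IZII, -IIIZ; other independent generating sets are equally valid.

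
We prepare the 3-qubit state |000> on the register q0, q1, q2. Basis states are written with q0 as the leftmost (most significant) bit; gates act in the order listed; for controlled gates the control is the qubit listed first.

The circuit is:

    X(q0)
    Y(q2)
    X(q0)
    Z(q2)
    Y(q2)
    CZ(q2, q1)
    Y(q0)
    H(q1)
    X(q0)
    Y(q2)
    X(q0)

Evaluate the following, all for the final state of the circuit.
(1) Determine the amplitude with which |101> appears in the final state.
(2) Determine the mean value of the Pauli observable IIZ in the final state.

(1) |101> carries amplitude sqrt(2)/2 in the final state.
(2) The expectation value of IIZ is -1.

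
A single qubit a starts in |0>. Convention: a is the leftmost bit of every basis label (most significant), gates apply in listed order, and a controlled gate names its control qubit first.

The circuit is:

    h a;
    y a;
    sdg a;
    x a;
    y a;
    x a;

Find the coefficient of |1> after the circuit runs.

|1> carries amplitude -sqrt(2)/2 in the final state.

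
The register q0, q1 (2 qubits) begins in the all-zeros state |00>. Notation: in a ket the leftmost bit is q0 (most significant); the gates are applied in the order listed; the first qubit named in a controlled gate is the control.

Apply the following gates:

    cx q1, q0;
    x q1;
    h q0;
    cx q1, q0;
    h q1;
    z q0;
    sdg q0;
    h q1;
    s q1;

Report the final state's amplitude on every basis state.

The final amplitudes are 0 on |00>, sqrt(2)*I/2 on |01>, 0 on |10>, -sqrt(2)/2 on |11>.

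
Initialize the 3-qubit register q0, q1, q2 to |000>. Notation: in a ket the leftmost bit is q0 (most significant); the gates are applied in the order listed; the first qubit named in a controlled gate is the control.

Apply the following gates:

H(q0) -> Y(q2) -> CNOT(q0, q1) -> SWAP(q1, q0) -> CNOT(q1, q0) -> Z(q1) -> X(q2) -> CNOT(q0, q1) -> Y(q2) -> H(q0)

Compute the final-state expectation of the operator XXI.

The expectation value of XXI is -1.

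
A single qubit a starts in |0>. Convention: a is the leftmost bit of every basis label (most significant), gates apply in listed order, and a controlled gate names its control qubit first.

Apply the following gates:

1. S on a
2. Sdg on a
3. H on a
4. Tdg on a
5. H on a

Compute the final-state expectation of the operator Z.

In the final state, Z has expectation sqrt(2)/2.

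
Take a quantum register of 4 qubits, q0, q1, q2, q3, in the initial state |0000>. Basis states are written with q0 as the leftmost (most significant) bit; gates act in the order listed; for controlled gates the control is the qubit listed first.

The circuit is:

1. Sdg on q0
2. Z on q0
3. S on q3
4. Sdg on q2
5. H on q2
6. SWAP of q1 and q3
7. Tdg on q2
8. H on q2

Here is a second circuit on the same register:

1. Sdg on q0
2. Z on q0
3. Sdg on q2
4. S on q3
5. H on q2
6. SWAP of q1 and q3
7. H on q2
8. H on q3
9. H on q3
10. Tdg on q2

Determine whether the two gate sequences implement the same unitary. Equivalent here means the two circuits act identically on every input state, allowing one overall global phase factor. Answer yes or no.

No: there is an input state on which the two circuits produce genuinely different outputs (not merely differing by a phase).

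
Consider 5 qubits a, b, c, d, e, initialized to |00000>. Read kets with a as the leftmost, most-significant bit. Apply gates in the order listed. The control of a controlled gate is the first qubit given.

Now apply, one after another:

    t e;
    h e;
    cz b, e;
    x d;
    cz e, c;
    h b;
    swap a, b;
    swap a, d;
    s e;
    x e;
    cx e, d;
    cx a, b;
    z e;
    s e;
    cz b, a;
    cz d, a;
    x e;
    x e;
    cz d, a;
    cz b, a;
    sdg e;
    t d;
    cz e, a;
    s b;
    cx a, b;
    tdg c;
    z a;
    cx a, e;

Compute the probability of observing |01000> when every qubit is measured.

The probability of measuring |01000> is 0.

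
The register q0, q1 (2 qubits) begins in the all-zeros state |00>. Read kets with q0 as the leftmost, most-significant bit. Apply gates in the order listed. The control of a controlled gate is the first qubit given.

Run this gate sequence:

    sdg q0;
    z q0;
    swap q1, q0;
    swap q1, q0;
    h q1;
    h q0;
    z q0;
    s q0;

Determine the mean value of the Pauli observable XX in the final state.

The expectation value of XX is 0.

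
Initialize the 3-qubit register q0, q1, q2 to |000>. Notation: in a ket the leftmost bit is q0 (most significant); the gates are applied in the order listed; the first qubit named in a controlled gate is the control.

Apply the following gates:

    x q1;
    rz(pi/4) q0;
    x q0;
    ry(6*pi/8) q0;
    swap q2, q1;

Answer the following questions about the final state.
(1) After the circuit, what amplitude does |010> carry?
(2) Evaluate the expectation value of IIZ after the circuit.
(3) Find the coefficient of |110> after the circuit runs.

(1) |010> carries amplitude 0 in the final state.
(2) The observable IIZ averages to -1.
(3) |110> carries amplitude 0 in the final state.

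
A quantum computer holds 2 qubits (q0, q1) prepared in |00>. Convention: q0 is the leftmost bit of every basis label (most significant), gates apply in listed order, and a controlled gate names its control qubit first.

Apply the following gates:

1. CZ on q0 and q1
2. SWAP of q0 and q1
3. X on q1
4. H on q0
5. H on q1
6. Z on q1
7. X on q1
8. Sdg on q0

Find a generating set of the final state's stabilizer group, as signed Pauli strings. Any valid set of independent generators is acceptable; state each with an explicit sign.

One valid set of independent stabilizer generators is -YI, +IX (any independent generating set of the same group is equally correct).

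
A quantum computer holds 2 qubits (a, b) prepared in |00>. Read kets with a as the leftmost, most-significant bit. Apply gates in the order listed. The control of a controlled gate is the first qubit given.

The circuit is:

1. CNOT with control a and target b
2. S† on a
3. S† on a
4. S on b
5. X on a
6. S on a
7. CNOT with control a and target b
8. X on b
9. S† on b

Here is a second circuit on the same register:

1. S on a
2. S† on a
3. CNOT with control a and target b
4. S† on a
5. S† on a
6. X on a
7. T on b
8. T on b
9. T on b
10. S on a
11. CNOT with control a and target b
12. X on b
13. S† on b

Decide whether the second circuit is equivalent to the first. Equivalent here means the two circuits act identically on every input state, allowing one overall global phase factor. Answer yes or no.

No, they are not equivalent — no single phase factor reconciles the two unitaries.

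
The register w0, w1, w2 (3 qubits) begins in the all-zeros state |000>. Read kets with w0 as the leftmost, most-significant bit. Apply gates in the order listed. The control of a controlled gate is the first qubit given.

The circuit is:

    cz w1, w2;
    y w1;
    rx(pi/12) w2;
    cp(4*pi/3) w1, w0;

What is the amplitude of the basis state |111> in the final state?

The amplitude on |111> is 0.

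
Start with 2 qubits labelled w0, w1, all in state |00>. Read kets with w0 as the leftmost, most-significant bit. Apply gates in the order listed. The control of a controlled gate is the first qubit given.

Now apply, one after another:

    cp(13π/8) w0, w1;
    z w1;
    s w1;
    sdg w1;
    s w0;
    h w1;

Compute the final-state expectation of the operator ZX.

In the final state, ZX has expectation 1. Key observation: steps 3-4 multiply out to the identity, so the circuit reduces to the remaining gates.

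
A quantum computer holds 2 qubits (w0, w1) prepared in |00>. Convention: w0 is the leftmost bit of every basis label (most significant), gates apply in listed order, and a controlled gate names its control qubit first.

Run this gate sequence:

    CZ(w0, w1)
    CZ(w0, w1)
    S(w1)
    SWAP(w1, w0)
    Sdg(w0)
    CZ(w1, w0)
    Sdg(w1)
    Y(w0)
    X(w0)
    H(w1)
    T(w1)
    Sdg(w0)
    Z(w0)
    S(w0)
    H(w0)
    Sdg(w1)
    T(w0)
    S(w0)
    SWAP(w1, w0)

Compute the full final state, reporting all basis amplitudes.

The resulting statevector has amplitude I/2 on |00>, -exp(I*pi/4)/2 on |01>, exp(I*pi/4)/2 on |10>, -1/2 on |11>.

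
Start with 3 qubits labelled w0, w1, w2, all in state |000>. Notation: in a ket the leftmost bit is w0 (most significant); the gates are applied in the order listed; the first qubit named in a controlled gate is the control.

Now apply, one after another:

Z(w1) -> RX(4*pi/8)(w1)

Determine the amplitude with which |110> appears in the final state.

The final state's coefficient on |110> equals 0.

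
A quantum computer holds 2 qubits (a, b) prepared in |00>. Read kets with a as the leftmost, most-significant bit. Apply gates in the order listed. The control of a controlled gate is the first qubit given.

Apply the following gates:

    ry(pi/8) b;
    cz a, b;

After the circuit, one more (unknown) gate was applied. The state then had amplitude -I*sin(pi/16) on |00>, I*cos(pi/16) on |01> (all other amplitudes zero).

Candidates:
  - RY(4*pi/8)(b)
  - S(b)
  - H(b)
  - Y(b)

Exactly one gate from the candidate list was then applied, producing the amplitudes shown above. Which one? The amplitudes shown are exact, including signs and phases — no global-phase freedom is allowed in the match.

The unique candidate consistent with the amplitudes is Y(b).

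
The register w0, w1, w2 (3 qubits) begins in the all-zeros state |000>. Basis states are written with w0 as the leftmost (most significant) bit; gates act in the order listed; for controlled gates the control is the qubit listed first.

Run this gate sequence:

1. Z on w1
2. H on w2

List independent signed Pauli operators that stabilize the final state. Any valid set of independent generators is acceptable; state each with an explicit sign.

The final state is stabilized by the group generated by +IIX, +ZII, +IZI; other independent generating sets are equally valid.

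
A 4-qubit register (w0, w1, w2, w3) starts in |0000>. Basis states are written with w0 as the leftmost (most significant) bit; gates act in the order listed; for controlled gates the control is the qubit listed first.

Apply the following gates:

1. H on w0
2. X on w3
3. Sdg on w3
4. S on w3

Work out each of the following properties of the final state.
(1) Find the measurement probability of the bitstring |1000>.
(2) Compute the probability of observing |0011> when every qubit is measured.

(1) Outcome |1000> occurs with probability 0.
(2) Outcome |0011> occurs with probability 0.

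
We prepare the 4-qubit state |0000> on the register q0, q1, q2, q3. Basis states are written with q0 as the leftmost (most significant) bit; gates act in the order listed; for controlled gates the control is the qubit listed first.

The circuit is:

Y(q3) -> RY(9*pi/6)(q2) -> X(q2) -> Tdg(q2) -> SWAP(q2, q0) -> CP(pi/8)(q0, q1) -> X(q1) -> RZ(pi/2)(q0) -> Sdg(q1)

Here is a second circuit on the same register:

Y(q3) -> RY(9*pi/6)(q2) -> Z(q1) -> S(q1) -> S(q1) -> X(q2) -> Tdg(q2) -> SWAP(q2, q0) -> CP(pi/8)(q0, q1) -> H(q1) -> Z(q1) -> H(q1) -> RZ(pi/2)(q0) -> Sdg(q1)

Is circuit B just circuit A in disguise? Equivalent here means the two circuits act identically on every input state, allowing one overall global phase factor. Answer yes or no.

Yes: on every input state the two circuits agree up to one overall phase factor.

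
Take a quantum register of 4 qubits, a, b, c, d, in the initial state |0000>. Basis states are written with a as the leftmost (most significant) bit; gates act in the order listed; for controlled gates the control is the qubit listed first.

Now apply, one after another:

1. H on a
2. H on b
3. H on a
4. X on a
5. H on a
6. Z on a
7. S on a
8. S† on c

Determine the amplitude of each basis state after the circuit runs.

After the circuit, the state carries amplitude 1/2 on |0000>, 1/2 on |0100>, I/2 on |1000>, I/2 on |1100>, and 0 on every other basis state. Key observation: the block from step 3 through step 6 cancels to the identity and can be dropped.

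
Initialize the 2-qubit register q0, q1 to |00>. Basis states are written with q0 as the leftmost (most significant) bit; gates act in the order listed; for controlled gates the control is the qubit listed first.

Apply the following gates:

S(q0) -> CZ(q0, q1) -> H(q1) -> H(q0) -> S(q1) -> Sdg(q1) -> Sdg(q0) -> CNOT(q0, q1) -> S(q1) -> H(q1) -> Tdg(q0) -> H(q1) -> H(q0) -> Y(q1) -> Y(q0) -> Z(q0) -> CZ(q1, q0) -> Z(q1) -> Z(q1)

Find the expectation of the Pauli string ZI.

The expectation value of ZI is sqrt(2)/2.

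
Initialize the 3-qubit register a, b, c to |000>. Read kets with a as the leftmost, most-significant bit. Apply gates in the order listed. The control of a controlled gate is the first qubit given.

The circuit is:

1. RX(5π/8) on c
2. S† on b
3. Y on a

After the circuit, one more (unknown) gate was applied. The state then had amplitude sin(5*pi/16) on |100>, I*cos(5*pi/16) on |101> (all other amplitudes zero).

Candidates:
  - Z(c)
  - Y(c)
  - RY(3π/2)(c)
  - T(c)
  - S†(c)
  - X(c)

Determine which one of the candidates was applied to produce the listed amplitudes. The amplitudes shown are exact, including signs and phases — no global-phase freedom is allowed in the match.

It was X(c) that produced the state shown.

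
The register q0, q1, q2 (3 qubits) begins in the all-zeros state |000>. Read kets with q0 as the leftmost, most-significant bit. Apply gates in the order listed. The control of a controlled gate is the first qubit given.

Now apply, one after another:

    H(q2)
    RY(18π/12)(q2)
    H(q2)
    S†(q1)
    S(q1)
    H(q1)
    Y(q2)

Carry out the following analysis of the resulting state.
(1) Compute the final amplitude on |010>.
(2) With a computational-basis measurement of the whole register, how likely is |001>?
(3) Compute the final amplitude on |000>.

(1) The amplitude on |010> is I/2.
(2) Outcome |001> occurs with probability 1/4.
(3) The amplitude on |000> is I/2.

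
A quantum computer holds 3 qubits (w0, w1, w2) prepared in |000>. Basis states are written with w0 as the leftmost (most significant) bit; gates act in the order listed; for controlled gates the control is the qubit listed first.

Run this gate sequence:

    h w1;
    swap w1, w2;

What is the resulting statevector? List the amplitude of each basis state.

The resulting statevector has amplitude sqrt(2)/2 on |000>, sqrt(2)/2 on |001>, and 0 on every other basis state.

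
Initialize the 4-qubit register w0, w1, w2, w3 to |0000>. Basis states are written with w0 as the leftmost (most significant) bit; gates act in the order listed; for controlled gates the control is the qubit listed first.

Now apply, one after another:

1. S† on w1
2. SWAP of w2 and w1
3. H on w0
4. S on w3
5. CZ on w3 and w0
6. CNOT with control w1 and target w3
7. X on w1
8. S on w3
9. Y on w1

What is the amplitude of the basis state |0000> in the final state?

The final state's coefficient on |0000> equals -sqrt(2)*I/2.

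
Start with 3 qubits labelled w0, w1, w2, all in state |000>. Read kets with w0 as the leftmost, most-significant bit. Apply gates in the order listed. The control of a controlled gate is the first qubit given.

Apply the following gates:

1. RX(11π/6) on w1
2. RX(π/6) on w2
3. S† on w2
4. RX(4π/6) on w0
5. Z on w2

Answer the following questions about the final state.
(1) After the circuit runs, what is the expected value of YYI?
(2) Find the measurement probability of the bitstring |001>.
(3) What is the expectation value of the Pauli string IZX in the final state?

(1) In the final state, YYI has expectation -sqrt(3)/4.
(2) A full measurement returns |001> with probability 1/64.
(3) In the final state, IZX has expectation sqrt(3)/4.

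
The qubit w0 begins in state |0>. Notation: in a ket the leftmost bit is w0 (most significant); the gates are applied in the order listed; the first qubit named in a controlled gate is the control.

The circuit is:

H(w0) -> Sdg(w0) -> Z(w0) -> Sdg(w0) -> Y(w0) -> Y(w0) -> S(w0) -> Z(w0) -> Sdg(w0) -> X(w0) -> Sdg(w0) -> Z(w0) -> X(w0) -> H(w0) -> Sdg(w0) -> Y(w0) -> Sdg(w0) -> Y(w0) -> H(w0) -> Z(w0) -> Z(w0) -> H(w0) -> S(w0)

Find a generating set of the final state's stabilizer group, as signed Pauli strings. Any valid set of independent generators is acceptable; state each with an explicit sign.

The stabilizer group can be generated by +X, among other valid generating sets.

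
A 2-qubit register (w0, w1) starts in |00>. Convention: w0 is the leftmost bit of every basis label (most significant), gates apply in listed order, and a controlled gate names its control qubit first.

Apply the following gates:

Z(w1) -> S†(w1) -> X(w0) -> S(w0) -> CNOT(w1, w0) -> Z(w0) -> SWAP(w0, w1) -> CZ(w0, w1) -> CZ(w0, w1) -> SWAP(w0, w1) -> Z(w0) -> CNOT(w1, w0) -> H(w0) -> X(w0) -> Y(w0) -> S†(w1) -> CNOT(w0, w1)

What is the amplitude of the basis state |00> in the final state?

The amplitude on |00> is sqrt(2)/2. Key observation: steps 5-12 multiply out to the identity, so the circuit reduces to the remaining gates.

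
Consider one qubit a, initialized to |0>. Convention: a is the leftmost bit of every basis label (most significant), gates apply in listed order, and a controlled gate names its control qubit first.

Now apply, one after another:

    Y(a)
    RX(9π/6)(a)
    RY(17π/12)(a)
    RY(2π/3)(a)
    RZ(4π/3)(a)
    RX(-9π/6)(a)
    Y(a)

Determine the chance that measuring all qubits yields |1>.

Outcome |1> occurs with probability 3/4.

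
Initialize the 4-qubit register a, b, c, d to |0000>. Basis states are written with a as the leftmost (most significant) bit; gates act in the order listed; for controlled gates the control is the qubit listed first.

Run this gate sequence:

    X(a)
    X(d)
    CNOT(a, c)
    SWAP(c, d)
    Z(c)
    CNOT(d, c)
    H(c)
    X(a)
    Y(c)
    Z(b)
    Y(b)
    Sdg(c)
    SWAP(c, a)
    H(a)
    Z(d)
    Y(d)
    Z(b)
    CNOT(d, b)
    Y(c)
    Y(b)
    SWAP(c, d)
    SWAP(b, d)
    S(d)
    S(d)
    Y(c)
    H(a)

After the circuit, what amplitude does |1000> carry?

The final state's coefficient on |1000> equals 0.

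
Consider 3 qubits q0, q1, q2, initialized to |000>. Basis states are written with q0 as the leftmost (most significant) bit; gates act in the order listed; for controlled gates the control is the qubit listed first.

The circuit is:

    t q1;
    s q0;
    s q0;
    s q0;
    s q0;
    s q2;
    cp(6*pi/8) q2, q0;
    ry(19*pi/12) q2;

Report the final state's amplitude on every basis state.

After the circuit, the state carries amplitude -sqrt(sqrt(2) + 2)/4 - sqrt(6 - 3*sqrt(2))/4 on |000>, -sqrt(2 - sqrt(2))/4 + sqrt(3*sqrt(2) + 6)/4 on |001>, and 0 on every other basis state. Key observation: gates 2-5 undo each other exactly, leaving only the rest of the circuit to track.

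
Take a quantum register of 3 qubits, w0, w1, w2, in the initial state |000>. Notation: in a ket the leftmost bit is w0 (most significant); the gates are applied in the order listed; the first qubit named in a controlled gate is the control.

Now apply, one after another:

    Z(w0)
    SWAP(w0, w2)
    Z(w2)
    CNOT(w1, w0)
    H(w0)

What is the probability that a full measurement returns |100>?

Outcome |100> occurs with probability 1/2.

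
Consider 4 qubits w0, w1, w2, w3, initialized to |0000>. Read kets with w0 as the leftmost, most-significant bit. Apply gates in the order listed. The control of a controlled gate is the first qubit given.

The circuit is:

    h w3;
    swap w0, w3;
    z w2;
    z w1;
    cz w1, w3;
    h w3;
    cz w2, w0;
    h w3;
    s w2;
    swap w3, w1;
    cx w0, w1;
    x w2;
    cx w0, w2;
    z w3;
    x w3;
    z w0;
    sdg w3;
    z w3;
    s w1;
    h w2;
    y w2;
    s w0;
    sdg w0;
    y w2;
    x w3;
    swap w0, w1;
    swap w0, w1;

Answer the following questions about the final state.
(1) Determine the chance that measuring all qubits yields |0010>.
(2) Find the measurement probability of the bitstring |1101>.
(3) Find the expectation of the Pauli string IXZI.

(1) Outcome |0010> occurs with probability 1/4. Key observation: the block from step 21 through step 24 cancels to the identity and can be dropped.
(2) Outcome |1101> occurs with probability 0.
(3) The observable IXZI averages to 0.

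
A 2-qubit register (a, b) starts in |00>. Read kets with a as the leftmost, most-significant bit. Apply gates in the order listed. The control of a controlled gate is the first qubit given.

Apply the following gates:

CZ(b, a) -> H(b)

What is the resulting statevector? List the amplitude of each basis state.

After the circuit, the state carries amplitude sqrt(2)/2 on |00>, sqrt(2)/2 on |01>, 0 on |10>, 0 on |11>.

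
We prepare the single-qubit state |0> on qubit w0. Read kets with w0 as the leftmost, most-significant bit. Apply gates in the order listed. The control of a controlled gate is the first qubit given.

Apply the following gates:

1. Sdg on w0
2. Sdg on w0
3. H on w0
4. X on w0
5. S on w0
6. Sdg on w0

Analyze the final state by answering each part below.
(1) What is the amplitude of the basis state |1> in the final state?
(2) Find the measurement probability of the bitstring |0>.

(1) The amplitude on |1> is sqrt(2)/2. Key observation: the block from step 5 through step 6 cancels to the identity and can be dropped.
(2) A full measurement returns |0> with probability 1/2.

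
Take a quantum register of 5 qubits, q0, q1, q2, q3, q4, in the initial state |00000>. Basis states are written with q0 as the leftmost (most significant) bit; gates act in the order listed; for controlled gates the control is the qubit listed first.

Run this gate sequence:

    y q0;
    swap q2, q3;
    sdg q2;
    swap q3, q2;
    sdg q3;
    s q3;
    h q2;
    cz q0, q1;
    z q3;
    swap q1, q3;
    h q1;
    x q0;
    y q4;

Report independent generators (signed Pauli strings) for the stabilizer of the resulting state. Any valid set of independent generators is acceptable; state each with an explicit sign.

One valid set of independent stabilizer generators is +IXIII, +IIXII, +ZIIII, +IIIZI, -IIIIZ (any independent generating set of the same group is equally correct).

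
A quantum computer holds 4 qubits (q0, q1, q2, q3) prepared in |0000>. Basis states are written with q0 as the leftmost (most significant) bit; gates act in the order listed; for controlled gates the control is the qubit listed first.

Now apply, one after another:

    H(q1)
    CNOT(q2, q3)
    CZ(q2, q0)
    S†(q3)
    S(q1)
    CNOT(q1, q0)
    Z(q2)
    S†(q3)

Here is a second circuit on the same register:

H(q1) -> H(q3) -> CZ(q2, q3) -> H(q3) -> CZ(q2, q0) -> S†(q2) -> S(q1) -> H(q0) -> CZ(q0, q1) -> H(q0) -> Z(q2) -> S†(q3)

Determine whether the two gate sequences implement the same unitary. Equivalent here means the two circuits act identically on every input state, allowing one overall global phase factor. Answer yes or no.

No, they are not equivalent — no single phase factor reconciles the two unitaries.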